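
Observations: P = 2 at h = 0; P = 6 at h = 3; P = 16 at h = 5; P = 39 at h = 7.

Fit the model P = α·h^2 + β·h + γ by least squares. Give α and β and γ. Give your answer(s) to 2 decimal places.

AᵀA·[α, β, γ]ᵀ = AᵀP reads: 3107·α + 495·β + 83·γ = 2365;  495·α + 83·β + 15·γ = 371;  83·α + 15·β + 4·γ = 63.
(Σh^2·h^2 = 3107, Σh^2·h = 495, Σh^2 = 83, Σh·h = 83, Σh = 15, Σ1 = 4, Σh^2·P = 2365, Σh·P = 371, ΣP = 63.)
Row-reducing yields α = 7069/6556, β = -15533/6556, γ = 3706/1639.

α = 1.08, β = -2.37, γ = 2.26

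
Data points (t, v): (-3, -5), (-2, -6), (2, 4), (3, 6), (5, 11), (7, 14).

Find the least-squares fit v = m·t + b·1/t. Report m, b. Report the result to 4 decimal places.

XᵀX·[m, b]ᵀ = Xᵀv reads: 100·m + 6·b = 206;  6·m + (17257/22050)·b = 193/15.
(Σt·t = 100, Σt·1/t = 6, Σ1/t·1/t = 17257/22050, Σt·v = 206, Σ1/t·v = 193/15.)
det = 100·(17257/22050) − 6² = 18638/441.
m = (206·(17257/22050) − 6·(193/15))/(18638/441) = 926341/465950; b = (100·(193/15) − 6·206)/(18638/441) = 11172/9319.

m = 1.9881, b = 1.1988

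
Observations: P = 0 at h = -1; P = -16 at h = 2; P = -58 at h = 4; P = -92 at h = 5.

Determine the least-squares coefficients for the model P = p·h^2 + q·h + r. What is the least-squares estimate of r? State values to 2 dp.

r = 1.56

The normal system AᵀA·[p, q, r]ᵀ = AᵀP is [[898, 196, 46]; [196, 46, 10]; [46, 10, 4]]·[p, q, r]ᵀ = [-3292, -724, -166]ᵀ.
Solving the 3×3 system (Gaussian elimination) gives p = -223/66, q = -37/22, r = 103/66.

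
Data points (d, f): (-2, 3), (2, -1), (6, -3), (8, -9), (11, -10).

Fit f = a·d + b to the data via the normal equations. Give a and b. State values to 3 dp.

a = -1.038, b = 1.192

Forming AᵀA = [[229, 25]; [25, 5]] and Aᵀf = [-208, -20]ᵀ gives AᵀA·[a, b]ᵀ = Aᵀf.
Eliminating b: 5·(row 1) − 25·(row 2) gives 520·a = 5·(-208) − 25·(-20) = -540, so a = -27/26.
Then b = ((-20) − 25·(-27/26))/5 = 31/26.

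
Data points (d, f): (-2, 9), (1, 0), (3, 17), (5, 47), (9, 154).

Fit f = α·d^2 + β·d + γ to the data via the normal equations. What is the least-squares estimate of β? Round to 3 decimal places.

From the data, Σd^2·d^2 = 7284, Σd^2·d = 874, Σd^2 = 120, Σd·d = 120, Σd = 16, Σ1 = 5.
Right-hand side: Σd^2·f = 13838, Σd·f = 1654, Σf = 227.
So XᵀX·[α, β, γ]ᵀ = Xᵀf: [[7284, 874, 120]; [874, 120, 16]; [120, 16, 5]]·[α, β, γ]ᵀ = [13838, 1654, 227]ᵀ.
Inverting the 3×3 Gram matrix, [α, β, γ]ᵀ = [153385/78619, -32437/78619, -8139/78619]ᵀ.

β = -0.413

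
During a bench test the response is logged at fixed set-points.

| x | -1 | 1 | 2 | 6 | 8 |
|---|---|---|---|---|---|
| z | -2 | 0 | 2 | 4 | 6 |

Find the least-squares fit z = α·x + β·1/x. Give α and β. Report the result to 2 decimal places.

α = 0.72, β = 0.36

MᵀM·[α, β]ᵀ = Mᵀz reads: 106·α + 5·β = 78;  5·α + (1321/576)·β = 53/12.
Determinant 106·(1321/576) − 5² = 62813/288.
α = (78·(1321/576) − 5·(53/12))/(62813/288) = 45159/62813; β = (106·(53/12) − 5·78)/(62813/288) = 22512/62813.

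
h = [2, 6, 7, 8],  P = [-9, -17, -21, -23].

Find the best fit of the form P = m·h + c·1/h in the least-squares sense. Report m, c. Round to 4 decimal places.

Compute the Gram sums: Σh·h = 153, Σh·1/h = 4, Σ1/h·1/h = 8857/28224.
Moment sums: Σh·P = -451, Σ1/h·P = -317/24.
Normal equations: [[153, 4]; [4, 8857/28224]]·[m, c]ᵀ = [-451, -317/24]ᵀ.
Δ = 153·(8857/28224) − 4² = 100393/3136.
m = ((-451)·(8857/28224) − 4·(-317/24))/(100393/3136) = -2503339/903537; c = (153·(-317/24) − 4·(-451))/(100393/3136) = -680120/100393.

m = -2.7706, c = -6.7746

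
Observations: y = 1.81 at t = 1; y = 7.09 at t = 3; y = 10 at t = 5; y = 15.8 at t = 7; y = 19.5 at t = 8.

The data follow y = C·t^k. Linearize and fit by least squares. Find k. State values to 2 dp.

k = 1.11

Let Y = ln y. Fitting Y = k·ln t + ln C by least squares:
Σln t = 6.7334, Σ(ln t)² = 11.9079, Σln y = 10.5850, Σln t·ln y = 17.4052.
Equations: 11.9079·k + 6.7334·ln C = 17.4052;  6.7334·k + 5·ln C = 10.5850.
Slope k = (n·Σln t·ln y − Σln t·Σln y)/(n·Σ(ln t)² − (Σln t)²) = (5·17.4052 − 6.7334·10.5850)/14.2007 = 1.10931; ln C = (Σln y − k·Σln t)/n = 0.62312.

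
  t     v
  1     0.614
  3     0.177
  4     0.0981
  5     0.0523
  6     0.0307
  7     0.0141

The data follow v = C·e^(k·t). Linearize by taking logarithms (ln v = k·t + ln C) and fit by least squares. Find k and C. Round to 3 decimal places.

Linearized form: ln v = k·t + ln C. From the 6 transformed points,
Σt = 26.0000, Σ(t)² = 136.0000, Σln v = -15.2370, Σt·ln v = -80.4555.
Equations: 136.0000·k + 26.0000·ln C = -80.4555;  26.0000·k + 6·ln C = -15.2370.
Slope k = (n·Σt·ln v − Σt·Σln v)/(n·Σ(t)² − (Σt)²) = (6·-80.4555 − 26.0000·-15.2370)/140.0000 = -0.61837; ln C = (Σln v − k·Σt)/n = 0.14010, so C = exp(0.14010) = 1.15039.

k = -0.618, C = 1.150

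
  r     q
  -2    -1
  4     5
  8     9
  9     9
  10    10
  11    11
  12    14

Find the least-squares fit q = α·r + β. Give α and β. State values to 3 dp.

α = 0.978, β = 0.877

The normal system MᵀM·[α, β]ᵀ = Mᵀq is [[530, 52]; [52, 7]]·[α, β]ᵀ = [564, 57]ᵀ.
Δ = 530·7 − 52² = 1006.
α = (564·7 − 52·57)/1006 = 492/503; β = (530·57 − 52·564)/1006 = 441/503.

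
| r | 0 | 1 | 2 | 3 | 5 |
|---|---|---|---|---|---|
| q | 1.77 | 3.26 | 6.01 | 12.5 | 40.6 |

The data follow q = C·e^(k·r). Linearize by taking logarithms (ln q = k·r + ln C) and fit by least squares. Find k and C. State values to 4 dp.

k = 0.6323, C = 1.7578

Let Y = ln q. Fitting Y = k·r + ln C by least squares:
Sums: Σr = 11.0000, Σ(r)² = 39.0000, Σln q = 9.7756, Σr·ln q = 30.8646.
Normal system: [[39.0000, 11.0000]; [11.0000, 5]]·[k, ln C]ᵀ = [30.8646, 9.7756]ᵀ.
Δ = 39.0000·5 − (11.0000)² = 74.0000; k = (30.8646·5 − 11.0000·9.7756)/74.0000 = 0.63231, ln C = (39.0000·9.7756 − 11.0000·30.8646)/74.0000 = 0.56404, so C = exp(0.56404) = 1.75776.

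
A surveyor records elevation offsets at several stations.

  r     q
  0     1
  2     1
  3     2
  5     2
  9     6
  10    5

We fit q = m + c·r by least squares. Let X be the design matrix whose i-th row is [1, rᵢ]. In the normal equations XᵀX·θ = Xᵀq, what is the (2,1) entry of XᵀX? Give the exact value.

29

Row 2 ↔ basis r, column 1 ↔ basis 1, so (XᵀX)_{2,1} = Σᵢ r = (0)·(1) + (2)·(1) + (3)·(1) + (5)·(1) + (9)·(1) + (10)·(1) = 29.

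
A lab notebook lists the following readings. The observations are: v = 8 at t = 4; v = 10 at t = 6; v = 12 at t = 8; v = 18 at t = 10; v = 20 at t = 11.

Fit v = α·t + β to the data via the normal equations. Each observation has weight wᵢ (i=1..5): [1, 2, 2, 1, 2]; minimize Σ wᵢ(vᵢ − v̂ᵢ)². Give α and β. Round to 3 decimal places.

With design matrix M, MᵀWM = [[558, 64]; [64, 8]] and MᵀWv = [964, 110]ᵀ.
Determinant 558·8 − 64² = 368.
α = (964·8 − 64·110)/368 = 42/23; β = (558·110 − 64·964)/368 = -79/92.

α = 1.826, β = -0.859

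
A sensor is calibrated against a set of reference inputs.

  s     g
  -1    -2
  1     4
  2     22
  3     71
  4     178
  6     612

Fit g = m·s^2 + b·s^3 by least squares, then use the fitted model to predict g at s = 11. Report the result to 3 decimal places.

Entries of XᵀX: Σs^2·s^2 = 1651, Σs^2·s^3 = 9075, Σs^3·s^3 = 51547.
For Xᵀg: Σs^2·g = 25609, Σs^3·g = 145683.
XᵀX·[m, b]ᵀ = Xᵀg becomes [[1651, 9075]; [9075, 51547]]·[m, b]ᵀ = [25609, 145683]ᵀ.
Eliminating b: 51547·(row 1) − 9075·(row 2) gives 2748472·m = 51547·25609 − 9075·145683 = -2006102, so m = -1003051/1374236.
Then b = (145683 − 9075·(-1003051/1374236))/51547 = 4060479/1374236.
At s = 11: ĝ = (-1003051/1374236)·(121) + (4060479/1374236)·(1331) = 2641564189/687118.

ĝ = 3844.411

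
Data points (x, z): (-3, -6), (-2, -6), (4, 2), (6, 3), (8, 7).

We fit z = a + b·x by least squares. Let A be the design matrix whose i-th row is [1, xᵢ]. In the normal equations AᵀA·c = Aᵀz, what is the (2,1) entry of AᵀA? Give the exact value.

13

Row 2 ↔ basis x, column 1 ↔ basis 1, so (AᵀA)_{2,1} = Σᵢ x = (-3)·(1) + (-2)·(1) + (4)·(1) + (6)·(1) + (8)·(1) = 13.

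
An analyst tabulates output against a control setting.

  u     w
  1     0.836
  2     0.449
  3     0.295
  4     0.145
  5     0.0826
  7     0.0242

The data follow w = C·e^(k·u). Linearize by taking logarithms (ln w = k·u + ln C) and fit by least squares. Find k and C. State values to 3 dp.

k = -0.589, C = 1.546

Let Y = ln w. Fitting Y = k·u + ln C by least squares:
Σu = 22.0000, Σ(u)² = 104.0000, Σln w = -10.3468, Σu·ln w = -51.6856.
Equations: 104.0000·k + 22.0000·ln C = -51.6856;  22.0000·k + 6·ln C = -10.3468.
Slope k = (n·Σu·ln w − Σu·Σln w)/(n·Σ(u)² − (Σu)²) = (6·-51.6856 − 22.0000·-10.3468)/140.0000 = -0.58917; ln C = (Σln w − k·Σu)/n = 0.43582, so C = exp(0.43582) = 1.54622.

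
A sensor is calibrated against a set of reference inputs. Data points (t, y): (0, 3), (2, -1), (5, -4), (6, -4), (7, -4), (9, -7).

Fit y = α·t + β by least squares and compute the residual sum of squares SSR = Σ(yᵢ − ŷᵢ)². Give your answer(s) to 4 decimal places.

Setting ∂/∂α … = 0 gives: 195·α + 29·β = -137;  29·α + 6·β = -17.
Eliminating β: 6·(row 1) − 29·(row 2) gives 329·α = 6·(-137) − 29·(-17) = -329, so α = -1.
Then β = ((-17) − 29·(-1))/6 = 2.
Residuals: 1, -1, -1, 0, 1, 0; SSR = 4.

SSR = 4.0000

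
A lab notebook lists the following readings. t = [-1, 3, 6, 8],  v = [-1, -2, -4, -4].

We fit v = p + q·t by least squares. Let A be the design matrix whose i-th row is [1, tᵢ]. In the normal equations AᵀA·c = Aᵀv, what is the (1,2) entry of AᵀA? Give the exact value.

Row 1 ↔ basis 1, column 2 ↔ basis t, so (AᵀA)_{1,2} = Σᵢ t = (1)·(-1) + (1)·(3) + (1)·(6) + (1)·(8) = 16.

16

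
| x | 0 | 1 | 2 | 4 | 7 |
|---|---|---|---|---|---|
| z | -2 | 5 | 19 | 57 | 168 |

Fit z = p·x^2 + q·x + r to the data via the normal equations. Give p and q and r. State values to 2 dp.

From the data, Σx^2·x^2 = 2674, Σx^2·x = 416, Σx^2 = 70, Σx·x = 70, Σx = 14, Σ1 = 5.
And Σx^2·z = 9225, Σx·z = 1447, Σz = 247.
MᵀM·[p, q, r]ᵀ = Mᵀz becomes [[2674, 416, 70]; [416, 70, 14]; [70, 14, 5]]·[p, q, r]ᵀ = [9225, 1447, 247]ᵀ.
Row-reducing yields p = 2599/858, q = 2479/858, r = -157/143.

p = 3.03, q = 2.89, r = -1.10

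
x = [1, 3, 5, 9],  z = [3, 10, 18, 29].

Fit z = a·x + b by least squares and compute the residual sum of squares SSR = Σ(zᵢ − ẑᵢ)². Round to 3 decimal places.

MᵀM·[a, b]ᵀ = Mᵀz reads: 116·a + 18·b = 384;  18·a + 4·b = 60.
(Σx·x = 116, Σx = 18, Σ1 = 4, Σx·z = 384, Σz = 60.)
det = 116·4 − 18² = 140.
a = (384·4 − 18·60)/140 = 114/35; b = (116·60 − 18·384)/140 = 12/35.
Residuals: -3/5, -4/35, 48/35, -23/35; SSR = 94/35.

SSR = 2.686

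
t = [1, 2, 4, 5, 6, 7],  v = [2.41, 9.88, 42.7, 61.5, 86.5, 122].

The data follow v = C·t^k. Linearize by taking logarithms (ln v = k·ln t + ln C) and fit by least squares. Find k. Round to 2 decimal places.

k = 2.01

Let Y = ln v. Fitting Y = k·ln t + ln C by least squares:
Over the data: Σln t = 7.4265, Σ(ln t)² = 11.9895, Σln v = 20.3075, Σln t·ln v = 30.7611.
Normal system: [[11.9895, 7.4265]; [7.4265, 6]]·[k, ln C]ᵀ = [30.7611, 20.3075]ᵀ.
Δ = 11.9895·6 − (7.4265)² = 16.7835; k = (30.7611·6 − 7.4265·20.3075)/16.7835 = 2.01101, ln C = (11.9895·20.3075 − 7.4265·30.7611)/16.7835 = 0.89545.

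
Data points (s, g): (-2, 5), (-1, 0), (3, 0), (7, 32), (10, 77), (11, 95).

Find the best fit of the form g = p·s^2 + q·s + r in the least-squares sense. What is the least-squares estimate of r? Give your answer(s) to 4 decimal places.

r = -2.9087

Normal-equation sums: Σs^2·s^2 = 27140, Σs^2·s = 2692, Σs^2 = 284, Σs·s = 284, Σs = 28, Σ1 = 6.
And Σs^2·g = 20783, Σs·g = 2029, Σg = 209.
XᵀX·[p, q, r]ᵀ = Xᵀg becomes [[27140, 2692, 284]; [2692, 284, 28]; [284, 28, 6]]·[p, q, r]ᵀ = [20783, 2029, 209]ᵀ.
Inverting the 3×3 Gram matrix, [p, q, r]ᵀ = [2873/2906, -56379/29060, -21132/7265]ᵀ.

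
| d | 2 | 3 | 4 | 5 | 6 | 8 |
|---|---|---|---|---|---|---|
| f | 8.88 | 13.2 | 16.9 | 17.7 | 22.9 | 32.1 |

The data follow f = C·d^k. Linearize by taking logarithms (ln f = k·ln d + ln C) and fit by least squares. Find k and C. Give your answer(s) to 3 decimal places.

With ln fᵢ as the transformed response and ln dᵢ as the regressor:
Σln d = 8.6587, Σ(ln d)² = 13.7340, Σln f = 17.0649, Σln d·ln f = 25.7162.
Normal system: [[13.7340, 8.6587]; [8.6587, 6]]·[k, ln C]ᵀ = [25.7162, 17.0649]ᵀ.
Solving (det = 7.4309): k = 0.87977, ln C = 1.57454, so C = exp(1.57454) = 4.82850.

k = 0.880, C = 4.829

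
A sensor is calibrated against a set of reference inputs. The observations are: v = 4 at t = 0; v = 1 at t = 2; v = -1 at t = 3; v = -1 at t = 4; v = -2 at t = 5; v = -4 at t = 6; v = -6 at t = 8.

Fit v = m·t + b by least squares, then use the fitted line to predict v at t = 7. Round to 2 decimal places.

Normal-equation sums: Σt·t = 154, Σt = 28, Σ1 = 7.
Moment sums: Σt·v = -87, Σv = -9.
det = 154·7 − 28² = 294.
m = ((-87)·7 − 28·(-9))/294 = -17/14; b = (154·(-9) − 28·(-87))/294 = 25/7.
At t = 7: v̂ = (-17/14)·(7) + (25/7)·(1) = -69/14.

v̂ = -4.93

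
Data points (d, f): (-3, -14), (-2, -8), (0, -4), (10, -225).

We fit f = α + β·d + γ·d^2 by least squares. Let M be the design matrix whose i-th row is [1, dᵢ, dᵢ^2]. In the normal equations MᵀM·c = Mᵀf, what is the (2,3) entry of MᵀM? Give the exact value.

Row 2 ↔ basis d, column 3 ↔ basis d^2, so (MᵀM)_{2,3} = Σᵢ (d)·(d^2) = (-3)·(9) + (-2)·(4) + (0)·(0) + (10)·(100) = 965.

965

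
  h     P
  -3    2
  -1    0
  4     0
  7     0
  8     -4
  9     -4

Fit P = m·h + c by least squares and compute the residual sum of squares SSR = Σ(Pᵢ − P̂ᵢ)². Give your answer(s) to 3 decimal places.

The normal equations are: 220·m + 24·c = -74;  24·m + 6·c = -6.
Δ = 220·6 − 24² = 744.
m = ((-74)·6 − 24·(-6))/744 = -25/62; c = (220·(-6) − 24·(-74))/744 = 19/31.
Residuals: 11/62, -63/62, 1, 137/62, -43/31, -61/62; SSR = 305/31.

SSR = 9.839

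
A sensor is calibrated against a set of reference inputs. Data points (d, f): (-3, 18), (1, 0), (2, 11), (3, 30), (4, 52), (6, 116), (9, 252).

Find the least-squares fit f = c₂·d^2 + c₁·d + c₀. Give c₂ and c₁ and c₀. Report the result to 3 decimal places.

c₂ = 2.948, c₁ = 1.947, c₀ = -3.379

Normal-equation sums: Σd^2·d^2 = 8292, Σd^2·d = 1018, Σd^2 = 156, Σd·d = 156, Σd = 22, Σ1 = 7.
For Xᵀf: Σd^2·f = 25896, Σd·f = 3230, Σf = 479.
Inverting the 3×3 Gram matrix, [c₂, c₁, c₀]ᵀ = [102996/34943, 68034/34943, -118061/34943]ᵀ.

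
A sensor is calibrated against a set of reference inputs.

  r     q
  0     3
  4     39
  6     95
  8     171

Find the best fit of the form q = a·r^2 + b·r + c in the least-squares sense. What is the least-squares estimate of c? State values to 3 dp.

c = 2.855

From the data, Σr^2·r^2 = 5648, Σr^2·r = 792, Σr^2 = 116, Σr·r = 116, Σr = 18, Σ1 = 4.
Moment sums: Σr^2·q = 14988, Σr·q = 2094, Σq = 308.
Inverting the 3×3 Gram matrix, [a, b, c]ᵀ = [65/22, -141/55, 157/55]ᵀ.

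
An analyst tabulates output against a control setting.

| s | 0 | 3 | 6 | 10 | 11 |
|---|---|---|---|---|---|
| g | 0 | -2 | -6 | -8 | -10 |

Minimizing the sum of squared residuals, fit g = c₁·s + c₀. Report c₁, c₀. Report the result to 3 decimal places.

c₁ = -0.884, c₀ = 0.102

Compute the Gram sums: Σs·s = 266, Σs = 30, Σ1 = 5.
And Σs·g = -232, Σg = -26.
AᵀA·[c₁, c₀]ᵀ = Aᵀg becomes [[266, 30]; [30, 5]]·[c₁, c₀]ᵀ = [-232, -26]ᵀ.
Determinant 266·5 − 30² = 430.
c₁ = ((-232)·5 − 30·(-26))/430 = -38/43; c₀ = (266·(-26) − 30·(-232))/430 = 22/215.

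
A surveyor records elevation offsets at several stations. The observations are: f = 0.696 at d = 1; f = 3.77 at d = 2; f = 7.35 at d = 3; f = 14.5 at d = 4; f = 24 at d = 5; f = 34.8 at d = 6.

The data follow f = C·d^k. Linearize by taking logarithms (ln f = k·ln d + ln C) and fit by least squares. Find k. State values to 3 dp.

k = 2.158

With ln fᵢ as the transformed response and ln dᵢ as the regressor:
Σln d = 6.5793, Σ(ln d)² = 9.4099, Σln f = 12.3612, Σln d·ln f = 18.2934.
Normal system: [[9.4099, 6.5793]; [6.5793, 6]]·[k, ln C]ᵀ = [18.2934, 12.3612]ᵀ.
Δ = 9.4099·6 − (6.5793)² = 13.1729; k = (18.2934·6 − 6.5793·12.3612)/13.1729 = 2.15843, ln C = (9.4099·12.3612 − 6.5793·18.2934)/13.1729 = -0.30661.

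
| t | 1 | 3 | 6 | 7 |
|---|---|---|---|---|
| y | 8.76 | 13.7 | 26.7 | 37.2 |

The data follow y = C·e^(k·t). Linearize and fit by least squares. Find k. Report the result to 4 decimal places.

Linearized form: ln y = k·t + ln C. From the 4 transformed points,
Σt = 17.0000, Σ(t)² = 95.0000, Σln y = 11.6886, Σt·ln y = 55.0445.
Equations: 95.0000·k + 17.0000·ln C = 55.0445;  17.0000·k + 4·ln C = 11.6886.
Δ = 95.0000·4 − (17.0000)² = 91.0000; k = (55.0445·4 − 17.0000·11.6886)/91.0000 = 0.23596, ln C = (95.0000·11.6886 − 17.0000·55.0445)/91.0000 = 1.91930.

k = 0.2360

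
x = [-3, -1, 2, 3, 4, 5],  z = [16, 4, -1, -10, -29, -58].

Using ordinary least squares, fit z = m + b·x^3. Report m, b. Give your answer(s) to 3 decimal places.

The normal equations are: 6·m + 196·b = -78;  196·m + 21244·b = -9820.
Δ = 6·21244 − 196² = 89048.
m = ((-78)·21244 − 196·(-9820))/89048 = 33461/11131; b = (6·(-9820) − 196·(-78))/89048 = -5454/11131.

m = 3.006, b = -0.490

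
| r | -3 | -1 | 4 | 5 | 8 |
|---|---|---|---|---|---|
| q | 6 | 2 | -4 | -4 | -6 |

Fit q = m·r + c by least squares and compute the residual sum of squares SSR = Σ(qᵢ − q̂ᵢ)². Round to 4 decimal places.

The normal system MᵀM·[m, c]ᵀ = Mᵀq is [[115, 13]; [13, 5]]·[m, c]ᵀ = [-104, -6]ᵀ.
Eliminating c: 5·(row 1) − 13·(row 2) gives 406·m = 5·(-104) − 13·(-6) = -442, so m = -221/203.
Then c = ((-6) − 13·(-221/203))/5 = 331/203.
Residuals: 32/29, -146/203, -37/29, -38/203, 219/203; SSR = 926/203.

SSR = 4.5616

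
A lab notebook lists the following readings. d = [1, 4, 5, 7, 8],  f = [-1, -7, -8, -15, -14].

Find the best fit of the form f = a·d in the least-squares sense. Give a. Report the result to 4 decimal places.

a = -1.8452

The normal equations are: 155·a = -286.
Hence a = -286 / 155 ≈ -1.84516.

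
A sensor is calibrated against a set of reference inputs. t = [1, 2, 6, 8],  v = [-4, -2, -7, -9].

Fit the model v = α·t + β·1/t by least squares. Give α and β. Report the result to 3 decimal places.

α = -1.074, β = -2.317

Forming XᵀX = [[105, 4]; [4, 745/576]] and Xᵀv = [-122, -175/24]ᵀ gives XᵀX·[α, β]ᵀ = Xᵀv.
det = 105·(745/576) − 4² = 23003/192.
α = ((-122)·(745/576) − 4·(-175/24))/(23003/192) = -74090/69009; β = (105·(-175/24) − 4·(-122))/(23003/192) = -53304/23003.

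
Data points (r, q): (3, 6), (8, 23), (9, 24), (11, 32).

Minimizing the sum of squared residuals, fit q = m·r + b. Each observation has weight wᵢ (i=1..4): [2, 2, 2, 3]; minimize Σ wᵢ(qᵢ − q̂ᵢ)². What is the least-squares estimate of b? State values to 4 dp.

b = -3.6254

Sums needed: Σwᵢ·r·r = 671, Σwᵢ·r = 73, Σwᵢ·1 = 9.
Right-hand side: Σwᵢ·r·q = 1892, Σwᵢ·q = 202.
Eliminating b: 9·(row 1) − 73·(row 2) gives 710·m = 9·1892 − 73·202 = 2282, so m = 1141/355.
Then b = (202 − 73·(1141/355))/9 = -1287/355.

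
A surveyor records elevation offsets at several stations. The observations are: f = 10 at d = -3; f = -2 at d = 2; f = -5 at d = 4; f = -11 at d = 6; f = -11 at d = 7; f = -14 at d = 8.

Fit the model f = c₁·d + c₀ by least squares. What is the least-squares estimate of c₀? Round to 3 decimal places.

Forming XᵀX = [[178, 24]; [24, 6]] and Xᵀf = [-309, -33]ᵀ gives XᵀX·[c₁, c₀]ᵀ = Xᵀf.
Eliminating c₀: 6·(row 1) − 24·(row 2) gives 492·c₁ = 6·(-309) − 24·(-33) = -1062, so c₁ = -177/82.
Then c₀ = ((-33) − 24·(-177/82))/6 = 257/82.

c₀ = 3.134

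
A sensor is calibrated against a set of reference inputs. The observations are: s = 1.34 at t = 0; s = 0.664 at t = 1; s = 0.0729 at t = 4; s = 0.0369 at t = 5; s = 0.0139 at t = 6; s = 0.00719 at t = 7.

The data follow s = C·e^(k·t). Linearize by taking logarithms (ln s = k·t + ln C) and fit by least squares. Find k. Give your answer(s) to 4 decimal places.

k = -0.7504

With ln sᵢ as the transformed response and tᵢ as the regressor:
Sums: Σt = 23.0000, Σ(t)² = 127.0000, Σln s = -15.2459, Σt·ln s = -87.5825.
Normal system: [[127.0000, 23.0000]; [23.0000, 6]]·[k, ln C]ᵀ = [-87.5825, -15.2459]ᵀ.
Solving (det = 233.0000): k = -0.75038, ln C = 0.33546.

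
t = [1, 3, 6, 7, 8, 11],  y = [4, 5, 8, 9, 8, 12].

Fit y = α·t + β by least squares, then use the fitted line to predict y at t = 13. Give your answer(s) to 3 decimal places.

Forming MᵀM = [[280, 36]; [36, 6]] and Mᵀy = [326, 46]ᵀ gives MᵀM·[α, β]ᵀ = Mᵀy.
Determinant 280·6 − 36² = 384.
α = (326·6 − 36·46)/384 = 25/32; β = (280·46 − 36·326)/384 = 143/48.
At t = 13: ŷ = (25/32)·(13) + (143/48)·(1) = 1261/96.

ŷ = 13.135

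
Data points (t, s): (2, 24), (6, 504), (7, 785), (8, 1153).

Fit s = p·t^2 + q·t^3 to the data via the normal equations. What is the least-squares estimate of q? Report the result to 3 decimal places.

q = 2.005

The normal system AᵀA·[p, q]ᵀ = Aᵀs is [[7809, 57383]; [57383, 426513]]·[p, q]ᵀ = [130497, 968647]ᵀ.
Eliminating q: 426513·(row 1) − 57383·(row 2) gives 37831328·p = 426513·130497 − 57383·968647 = 74796160, so p = 2337380/1182229.
Then q = (968647 − 57383·(2337380/1182229))/426513 = 2370471/1182229.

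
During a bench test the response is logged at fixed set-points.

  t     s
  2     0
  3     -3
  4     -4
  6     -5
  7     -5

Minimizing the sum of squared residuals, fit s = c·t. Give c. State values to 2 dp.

c = -0.79

Setting ∂/∂c … = 0 gives: 114·c = -90.
(Σt·t = 114, Σt·s = -90.)
Hence c = -90 / 114 ≈ -0.789474.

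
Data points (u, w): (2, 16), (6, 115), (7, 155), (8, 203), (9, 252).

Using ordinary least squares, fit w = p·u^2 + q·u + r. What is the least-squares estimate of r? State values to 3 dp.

From the data, Σu^2·u^2 = 14370, Σu^2·u = 1808, Σu^2 = 234, Σu·u = 234, Σu = 32, Σ1 = 5.
Right-hand side: Σu^2·w = 45203, Σu·w = 5699, Σw = 741.
Row-reducing yields p = 25945/8702, q = 9281/8702, r = 8006/4351.

r = 1.840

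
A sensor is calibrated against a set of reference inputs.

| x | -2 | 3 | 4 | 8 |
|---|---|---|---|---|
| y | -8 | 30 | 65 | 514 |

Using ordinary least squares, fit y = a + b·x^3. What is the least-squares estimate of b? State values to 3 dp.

b = 1.002

Sums needed: Σ1 = 4, Σx^3 = 595, Σx^3·x^3 = 267033.
Moment sums: Σy = 601, Σx^3·y = 268202.
det = 4·267033 − 595² = 714107.
a = (601·267033 − 595·268202)/714107 = 906643/714107; b = (4·268202 − 595·601)/714107 = 715213/714107.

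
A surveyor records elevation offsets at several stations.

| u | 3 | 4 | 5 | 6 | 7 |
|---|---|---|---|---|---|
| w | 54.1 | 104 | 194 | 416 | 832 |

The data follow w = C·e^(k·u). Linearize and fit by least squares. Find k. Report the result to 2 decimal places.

k = 0.69

Let Y = ln w. Fitting Y = k·u + ln C by least squares:
AᵀA = [[135.0000, 25.0000]; [25.0000, 5]], rhs = [140.1403, 26.6576]ᵀ  (here Σu = 25.0000, Σ(u)² = 135.0000, Σln w = 26.6576, Σu·ln w = 140.1403).
Solving (det = 50.0000): k = 0.68523, ln C = 1.90537.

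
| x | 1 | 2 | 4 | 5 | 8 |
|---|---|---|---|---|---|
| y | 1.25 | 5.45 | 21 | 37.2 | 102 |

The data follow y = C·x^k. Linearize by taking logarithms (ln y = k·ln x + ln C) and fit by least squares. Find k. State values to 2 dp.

Linearized form: ln y = k·ln x + ln C. From the 5 transformed points,
AᵀA = [[9.3166, 5.7683]; [5.7683, 5]], rhs = [20.8335, 13.2046]ᵀ  (here Σln x = 5.7683, Σ(ln x)² = 9.3166, Σln y = 13.2046, Σln x·ln y = 20.8335).
Slope k = (n·Σln x·ln y − Σln x·Σln y)/(n·Σ(ln x)² − (Σln x)²) = (5·20.8335 − 5.7683·13.2046)/13.3096 = 2.10369; ln C = (Σln y − k·Σln x)/n = 0.21396.

k = 2.10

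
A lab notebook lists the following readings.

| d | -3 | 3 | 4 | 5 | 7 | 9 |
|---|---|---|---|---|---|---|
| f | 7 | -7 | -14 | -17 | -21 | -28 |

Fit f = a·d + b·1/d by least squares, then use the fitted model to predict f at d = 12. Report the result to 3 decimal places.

The normal equations are: 189·a + 6·b = -582;  6·a + (567529/1587600)·b = -1591/90.
Δ = 189·(567529/1587600) − 6² = 265129/8400.
a = ((-582)·(567529/1587600) − 6·(-1591/90))/(265129/8400) = -53970146/16703127; b = (189·(-1591/90) − 6·(-582))/(265129/8400) = 1267560/265129.
At d = 12: f̂ = (-53970146/16703127)·(12) + (1267560/265129)·(1/12) = -213662354/5567709.

f̂ = -38.375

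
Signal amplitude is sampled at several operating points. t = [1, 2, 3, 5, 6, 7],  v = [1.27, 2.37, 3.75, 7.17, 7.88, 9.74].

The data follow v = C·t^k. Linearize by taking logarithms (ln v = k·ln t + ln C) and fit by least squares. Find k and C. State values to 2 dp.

k = 1.06, C = 1.21

With ln vᵢ as the transformed response and ln tᵢ as the regressor:
Sums: Σln t = 7.1389, Σ(ln t)² = 11.2747, Σln v = 8.7341, Σln t·ln v = 13.3488.
Normal system: [[11.2747, 7.1389]; [7.1389, 6]]·[k, ln C]ᵀ = [13.3488, 8.7341]ᵀ.
Slope k = (n·Σln t·ln v − Σln t·Σln v)/(n·Σ(ln t)² − (Σln t)²) = (6·13.3488 − 7.1389·8.7341)/16.6845 = 1.06331; ln C = (Σln v − k·Σln t)/n = 0.19055, so C = exp(0.19055) = 1.20991.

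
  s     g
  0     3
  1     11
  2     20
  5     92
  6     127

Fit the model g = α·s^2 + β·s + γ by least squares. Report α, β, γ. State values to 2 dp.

α = 2.95, β = 2.87, γ = 3.60

Sums needed: Σs^2·s^2 = 1938, Σs^2·s = 350, Σs^2 = 66, Σs·s = 66, Σs = 14, Σ1 = 5.
And Σs^2·g = 6963, Σs·g = 1273, Σg = 253.
AᵀA·[α, β, γ]ᵀ = Aᵀg becomes [[1938, 350, 66]; [350, 66, 14]; [66, 14, 5]]·[α, β, γ]ᵀ = [6963, 1273, 253]ᵀ.
Row-reducing yields α = 2397/812, β = 333/116, γ = 730/203.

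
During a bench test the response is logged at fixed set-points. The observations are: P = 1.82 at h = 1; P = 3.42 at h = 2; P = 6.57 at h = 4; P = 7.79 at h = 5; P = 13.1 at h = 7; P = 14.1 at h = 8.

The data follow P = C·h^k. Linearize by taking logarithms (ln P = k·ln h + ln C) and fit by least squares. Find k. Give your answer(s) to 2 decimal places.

With ln Pᵢ as the transformed response and ln hᵢ as the regressor:
XᵀX = [[13.1032, 7.7142]; [7.7142, 6]], rhs = [17.2746, 10.9826]ᵀ  (here Σln h = 7.7142, Σ(ln h)² = 13.1032, Σln P = 10.9826, Σln h·ln P = 17.2746).
Δ = 13.1032·6 − (7.7142)² = 19.1098; k = (17.2746·6 − 7.7142·10.9826)/19.1098 = 0.99033, ln C = (13.1032·10.9826 − 7.7142·17.2746)/19.1098 = 0.55716.

k = 0.99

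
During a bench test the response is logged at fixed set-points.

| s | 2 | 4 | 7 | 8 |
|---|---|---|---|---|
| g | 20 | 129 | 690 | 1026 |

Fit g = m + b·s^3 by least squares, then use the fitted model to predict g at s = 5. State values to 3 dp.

ĝ = 252.786

MᵀM·[m, b]ᵀ = Mᵀg reads: 4·m + 927·b = 1865;  927·m + 383953·b = 770398.
det = 4·383953 − 927² = 676483.
m = (1865·383953 − 927·770398)/676483 = 1913399/676483; b = (4·770398 − 927·1865)/676483 = 1352737/676483.
At s = 5: ĝ = (1913399/676483)·(1) + (1352737/676483)·(125) = 171005524/676483.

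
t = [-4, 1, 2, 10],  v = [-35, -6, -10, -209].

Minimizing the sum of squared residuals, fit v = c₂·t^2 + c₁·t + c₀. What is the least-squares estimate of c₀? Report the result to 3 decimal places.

c₀ = -2.682

Entries of MᵀM: Σt^2·t^2 = 10273, Σt^2·t = 945, Σt^2 = 121, Σt·t = 121, Σt = 9, Σ1 = 4.
For Mᵀv: Σt^2·v = -21506, Σt·v = -1976, Σv = -260.
So MᵀM·[c₂, c₁, c₀]ᵀ = Mᵀv: [[10273, 945, 121]; [945, 121, 9]; [121, 9, 4]]·[c₂, c₁, c₀]ᵀ = [-21506, -1976, -260]ᵀ.
Solving the 3×3 system (Gaussian elimination) gives c₂ = -22489/10956, c₁ = -365/3652, c₀ = -7346/2739.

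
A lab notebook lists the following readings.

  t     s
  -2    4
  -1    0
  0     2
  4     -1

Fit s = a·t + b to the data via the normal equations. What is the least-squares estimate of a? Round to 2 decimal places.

From the data, Σt·t = 21, Σt = 1, Σ1 = 4.
Moment sums: Σt·s = -12, Σs = 5.
det = 21·4 − 1² = 83.
a = ((-12)·4 − 1·5)/83 = -53/83; b = (21·5 − 1·(-12))/83 = 117/83.

a = -0.64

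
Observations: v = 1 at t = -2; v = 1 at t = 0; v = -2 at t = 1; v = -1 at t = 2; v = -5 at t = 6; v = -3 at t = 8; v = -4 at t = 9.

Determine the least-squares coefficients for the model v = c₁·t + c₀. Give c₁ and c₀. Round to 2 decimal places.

The normal system XᵀX·[c₁, c₀]ᵀ = Xᵀv is [[190, 24]; [24, 7]]·[c₁, c₀]ᵀ = [-96, -13]ᵀ.
Eliminating c₀: 7·(row 1) − 24·(row 2) gives 754·c₁ = 7·(-96) − 24·(-13) = -360, so c₁ = -180/377.
Then c₀ = ((-13) − 24·(-180/377))/7 = -83/377.

c₁ = -0.48, c₀ = -0.22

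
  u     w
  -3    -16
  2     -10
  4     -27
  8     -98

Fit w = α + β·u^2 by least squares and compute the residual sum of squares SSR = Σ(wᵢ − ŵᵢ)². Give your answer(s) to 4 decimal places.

SSR = 0.9649

The normal system XᵀX·[α, β]ᵀ = Xᵀw is [[4, 93]; [93, 4449]]·[α, β]ᵀ = [-151, -6888]ᵀ.
Eliminating β: 4449·(row 1) − 93·(row 2) gives 9147·α = 4449·(-151) − 93·(-6888) = -31215, so α = -10405/3049.
Then β = ((-6888) − 93·(-10405/3049))/4449 = -4503/3049.
Residuals: 2148/3049, -2073/3049, 130/3049, -205/3049; SSR = 2942/3049.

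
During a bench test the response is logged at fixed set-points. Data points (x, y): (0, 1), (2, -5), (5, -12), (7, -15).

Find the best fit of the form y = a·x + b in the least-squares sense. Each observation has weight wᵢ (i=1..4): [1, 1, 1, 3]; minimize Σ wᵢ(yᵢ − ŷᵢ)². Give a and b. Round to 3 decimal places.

a = -2.213, b = 0.162

From the data, Σwᵢ·x·x = 176, Σwᵢ·x = 28, Σwᵢ·1 = 6.
And Σwᵢ·x·y = -385, Σwᵢ·y = -61.
So MᵀWM·[a, b]ᵀ = MᵀWy: [[176, 28]; [28, 6]]·[a, b]ᵀ = [-385, -61]ᵀ.
Eliminating b: 6·(row 1) − 28·(row 2) gives 272·a = 6·(-385) − 28·(-61) = -602, so a = -301/136.
Then b = ((-61) − 28·(-301/136))/6 = 11/68.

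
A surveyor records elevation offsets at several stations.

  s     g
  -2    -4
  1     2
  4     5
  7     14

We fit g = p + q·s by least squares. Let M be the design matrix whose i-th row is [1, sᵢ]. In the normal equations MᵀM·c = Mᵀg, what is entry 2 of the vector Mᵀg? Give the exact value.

Entry 2 ↔ basis s, so (Mᵀg)_{2} = Σᵢ (s)·gᵢ = (-2)·(-4) + (1)·(2) + (4)·(5) + (7)·(14) = 128.

128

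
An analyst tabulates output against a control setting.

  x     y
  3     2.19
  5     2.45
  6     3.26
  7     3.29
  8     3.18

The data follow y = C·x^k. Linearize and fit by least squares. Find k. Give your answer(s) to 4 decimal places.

With ln yᵢ as the transformed response and ln xᵢ as the regressor:
XᵀX = [[15.1183, 8.5252]; [8.5252, 5]], rhs = [9.1438, 5.2095]ᵀ  (here Σln x = 8.5252, Σ(ln x)² = 15.1183, Σln y = 5.2095, Σln x·ln y = 9.1438).
Slope k = (n·Σln x·ln y − Σln x·Σln y)/(n·Σ(ln x)² − (Σln x)²) = (5·9.1438 − 8.5252·5.2095)/2.9130 = 0.44877; ln C = (Σln y − k·Σln x)/n = 0.27673.

k = 0.4488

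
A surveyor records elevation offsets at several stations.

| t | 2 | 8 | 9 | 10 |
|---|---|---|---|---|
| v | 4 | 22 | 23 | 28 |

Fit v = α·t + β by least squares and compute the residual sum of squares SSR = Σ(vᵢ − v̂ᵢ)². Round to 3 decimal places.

SSR = 2.684

Entries of AᵀA: Σt·t = 249, Σt = 29, Σ1 = 4.
Moment sums: Σt·v = 671, Σv = 77.
Normal equations: [[249, 29]; [29, 4]]·[α, β]ᵀ = [671, 77]ᵀ.
det = 249·4 − 29² = 155.
α = (671·4 − 29·77)/155 = 451/155; β = (249·77 − 29·671)/155 = -286/155.
Residuals: 4/155, 88/155, -208/155, 116/155; SSR = 416/155.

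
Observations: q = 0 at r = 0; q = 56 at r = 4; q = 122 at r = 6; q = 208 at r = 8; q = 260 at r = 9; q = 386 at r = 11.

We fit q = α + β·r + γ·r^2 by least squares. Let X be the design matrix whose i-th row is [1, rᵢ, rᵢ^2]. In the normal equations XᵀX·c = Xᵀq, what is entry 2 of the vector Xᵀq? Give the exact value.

9206

Entry 2 ↔ basis r, so (Xᵀq)_{2} = Σᵢ (r)·qᵢ = (0)·(0) + (4)·(56) + (6)·(122) + (8)·(208) + (9)·(260) + (11)·(386) = 9206.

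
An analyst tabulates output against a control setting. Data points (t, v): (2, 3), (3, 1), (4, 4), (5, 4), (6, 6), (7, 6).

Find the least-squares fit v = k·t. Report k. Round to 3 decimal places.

Entries of XᵀX: Σt·t = 139.
Moment sums: Σt·v = 123.
k = 123/139 = 0.884892.

k = 0.885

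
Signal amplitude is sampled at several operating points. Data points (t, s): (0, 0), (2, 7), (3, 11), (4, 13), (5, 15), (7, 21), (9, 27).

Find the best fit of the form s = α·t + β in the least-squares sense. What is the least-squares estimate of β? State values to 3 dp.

β = 0.969

Normal-equation sums: Σt·t = 184, Σt = 30, Σ1 = 7.
For Aᵀs: Σt·s = 564, Σs = 94.
So AᵀA·[α, β]ᵀ = Aᵀs: [[184, 30]; [30, 7]]·[α, β]ᵀ = [564, 94]ᵀ.
Eliminating β: 7·(row 1) − 30·(row 2) gives 388·α = 7·564 − 30·94 = 1128, so α = 282/97.
Then β = (94 − 30·(282/97))/7 = 94/97.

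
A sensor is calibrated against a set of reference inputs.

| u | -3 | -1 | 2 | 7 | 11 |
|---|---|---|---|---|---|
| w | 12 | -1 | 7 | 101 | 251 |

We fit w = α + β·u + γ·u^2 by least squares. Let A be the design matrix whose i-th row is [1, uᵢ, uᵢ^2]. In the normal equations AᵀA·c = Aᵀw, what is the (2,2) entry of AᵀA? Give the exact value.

Row 2 ↔ basis u, column 2 ↔ basis u, so (AᵀA)_{2,2} = Σᵢ (u)·(u) = (-3)·(-3) + (-1)·(-1) + (2)·(2) + (7)·(7) + (11)·(11) = 184.

184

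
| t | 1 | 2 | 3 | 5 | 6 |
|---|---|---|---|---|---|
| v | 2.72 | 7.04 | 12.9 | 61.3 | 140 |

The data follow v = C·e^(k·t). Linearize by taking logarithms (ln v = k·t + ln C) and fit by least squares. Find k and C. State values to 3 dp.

k = 0.772, C = 1.335

Linearized form: ln v = k·t + ln C. From the 5 transformed points,
Σt = 17.0000, Σ(t)² = 75.0000, Σln v = 14.5669, Σt·ln v = 62.8043.
Normal system: [[75.0000, 17.0000]; [17.0000, 5]]·[k, ln C]ᵀ = [62.8043, 14.5669]ᵀ.
Slope k = (n·Σt·ln v − Σt·Σln v)/(n·Σ(t)² − (Σt)²) = (5·62.8043 − 17.0000·14.5669)/86.0000 = 0.77191; ln C = (Σln v − k·Σt)/n = 0.28888, so C = exp(0.28888) = 1.33493.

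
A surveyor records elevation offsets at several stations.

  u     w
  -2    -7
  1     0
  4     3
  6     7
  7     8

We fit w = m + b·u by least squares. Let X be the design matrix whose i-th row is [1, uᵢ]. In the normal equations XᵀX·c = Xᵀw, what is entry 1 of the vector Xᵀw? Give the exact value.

11

Entry 1 ↔ basis 1, so (Xᵀw)_{1} = Σᵢ wᵢ = (1)·(-7) + (1)·(0) + (1)·(3) + (1)·(7) + (1)·(8) = 11.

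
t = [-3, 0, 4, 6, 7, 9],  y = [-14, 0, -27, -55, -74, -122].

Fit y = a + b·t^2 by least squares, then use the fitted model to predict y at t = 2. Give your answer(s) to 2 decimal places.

The normal system MᵀM·[a, b]ᵀ = Mᵀy is [[6, 191]; [191, 10595]]·[a, b]ᵀ = [-292, -16046]ᵀ.
det = 6·10595 − 191² = 27089.
a = ((-292)·10595 − 191·(-16046))/27089 = -28954/27089; b = (6·(-16046) − 191·(-292))/27089 = -40504/27089.
At t = 2: ŷ = (-28954/27089)·(1) + (-40504/27089)·(4) = -190970/27089.

ŷ = -7.05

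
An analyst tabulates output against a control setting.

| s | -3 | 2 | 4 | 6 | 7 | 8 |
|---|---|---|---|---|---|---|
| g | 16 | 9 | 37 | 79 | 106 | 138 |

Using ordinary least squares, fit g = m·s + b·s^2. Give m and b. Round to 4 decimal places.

m = 0.8384, b = 2.0509

The normal equations are: 178·m + 1116·b = 2438;  1116·m + 8146·b = 17642.
(Σs·s = 178, Σs·s^2 = 1116, Σs^2·s^2 = 8146, Σs·g = 2438, Σs^2·g = 17642.)
Eliminating b: 8146·(row 1) − 1116·(row 2) gives 204532·m = 8146·2438 − 1116·17642 = 171476, so m = 42869/51133.
Then b = (17642 − 1116·(42869/51133))/8146 = 104867/51133.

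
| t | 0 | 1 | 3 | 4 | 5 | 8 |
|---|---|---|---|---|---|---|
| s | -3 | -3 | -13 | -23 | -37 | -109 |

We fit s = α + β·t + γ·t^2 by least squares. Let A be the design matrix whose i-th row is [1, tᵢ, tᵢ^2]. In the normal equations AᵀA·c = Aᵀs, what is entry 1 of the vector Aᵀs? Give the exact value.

-188

Entry 1 ↔ basis 1, so (Aᵀs)_{1} = Σᵢ sᵢ = (1)·(-3) + (1)·(-3) + (1)·(-13) + (1)·(-23) + (1)·(-37) + (1)·(-109) = -188.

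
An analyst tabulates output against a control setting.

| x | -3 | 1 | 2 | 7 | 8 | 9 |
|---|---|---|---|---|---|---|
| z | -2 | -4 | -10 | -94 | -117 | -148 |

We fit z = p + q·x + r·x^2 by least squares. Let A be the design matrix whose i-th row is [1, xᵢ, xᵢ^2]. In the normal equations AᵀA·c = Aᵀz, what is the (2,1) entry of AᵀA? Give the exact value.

Row 2 ↔ basis x, column 1 ↔ basis 1, so (AᵀA)_{2,1} = Σᵢ x = (-3)·(1) + (1)·(1) + (2)·(1) + (7)·(1) + (8)·(1) + (9)·(1) = 24.

24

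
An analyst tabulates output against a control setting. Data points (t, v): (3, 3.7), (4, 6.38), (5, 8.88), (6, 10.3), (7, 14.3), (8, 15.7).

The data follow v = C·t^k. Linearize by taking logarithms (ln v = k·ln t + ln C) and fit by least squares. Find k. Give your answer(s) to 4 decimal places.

k = 1.4637

With ln vᵢ as the transformed response and ln tᵢ as the regressor:
Over the data: Σln t = 9.9115, Σ(ln t)² = 17.0401, Σln v = 13.0914, Σln t·ln v = 22.6024.
Normal system: [[17.0401, 9.9115]; [9.9115, 6]]·[k, ln C]ᵀ = [22.6024, 13.0914]ᵀ.
Δ = 17.0401·6 − (9.9115)² = 4.0036; k = (22.6024·6 − 9.9115·13.0914)/4.0036 = 1.46368, ln C = (17.0401·13.0914 − 9.9115·22.6024)/4.0036 = -0.23598.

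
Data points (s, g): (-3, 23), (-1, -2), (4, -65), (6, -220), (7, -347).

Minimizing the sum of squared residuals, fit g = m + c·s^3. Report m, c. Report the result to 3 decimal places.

With design matrix X, XᵀX = [[5, 595]; [595, 169131]] and Xᵀg = [-611, -171320]ᵀ.
Eliminating c: 169131·(row 1) − 595·(row 2) gives 491630·m = 169131·(-611) − 595·(-171320) = -1403641, so m = -1403641/491630.
Then c = ((-171320) − 595·(-1403641/491630))/169131 = -98611/98326.

m = -2.855, c = -1.003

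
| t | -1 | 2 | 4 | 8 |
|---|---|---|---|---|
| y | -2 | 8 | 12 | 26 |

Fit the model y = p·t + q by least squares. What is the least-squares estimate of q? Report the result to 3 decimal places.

q = 1.041

Compute the Gram sums: Σt·t = 85, Σt = 13, Σ1 = 4.
Right-hand side: Σt·y = 274, Σy = 44.
Eliminating q: 4·(row 1) − 13·(row 2) gives 171·p = 4·274 − 13·44 = 524, so p = 524/171.
Then q = (44 − 13·(524/171))/4 = 178/171.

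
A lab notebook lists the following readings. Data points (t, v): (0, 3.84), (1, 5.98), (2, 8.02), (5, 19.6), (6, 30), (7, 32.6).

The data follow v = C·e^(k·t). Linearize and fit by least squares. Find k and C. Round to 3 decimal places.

k = 0.310, C = 4.172

Taking logs, ln v = k·t + ln C, so regress ln v on t.
AᵀA = [[115.0000, 21.0000]; [21.0000, 6]], rhs = [65.6273, 15.0769]ᵀ  (here Σt = 21.0000, Σ(t)² = 115.0000, Σln v = 15.0769, Σt·ln v = 65.6273).
Δ = 115.0000·6 − (21.0000)² = 249.0000; k = (65.6273·6 − 21.0000·15.0769)/249.0000 = 0.30984, ln C = (115.0000·15.0769 − 21.0000·65.6273)/249.0000 = 1.42838, so C = exp(1.42838) = 4.17193.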